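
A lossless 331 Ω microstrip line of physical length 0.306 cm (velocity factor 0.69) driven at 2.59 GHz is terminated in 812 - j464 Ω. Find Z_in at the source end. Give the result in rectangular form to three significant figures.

Z_in ≈ 397 − j463 Ω

λ = v/f = 0.69·c / 2.59 GHz = 0.0799 m
βl = 2π·l/λ = 2π × 0.0383 = 13.8°
tan(βl) = tan(13.8°) = 0.245
Z_in = Z_0·(Z_L + jZ_0·tanβl)/(Z_0 + jZ_L·tanβl)
     = 331·(812 − j383)/(445 + j199)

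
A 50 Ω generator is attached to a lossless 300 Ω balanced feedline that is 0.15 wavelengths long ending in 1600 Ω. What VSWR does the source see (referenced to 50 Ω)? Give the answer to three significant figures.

βl = 2π × 0.15 = 54°
tan(βl) = 1.38
Z_in = Z_0·(Z_L + jZ_0·tanβl)/(Z_0 + jZ_L·tanβl) = 84.4 − j206 Ω
Γ_s = (Z_in − Z_s)/(Z_in + Z_s) = (34.4 − j206)/(134 − j206), |Γ_s| = 0.85
VSWR = (1 + |Γ_s|)/(1 − |Γ_s|)

VSWR ≈ 12.3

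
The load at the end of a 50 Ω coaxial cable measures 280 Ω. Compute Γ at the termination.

Γ = 0.697

Γ = (Z_L − Z_0)/(Z_L + Z_0) = (280 − 50)/(280 + 50) = 230/330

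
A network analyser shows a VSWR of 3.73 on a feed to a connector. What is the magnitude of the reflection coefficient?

|Γ| = (S − 1)/(S + 1) = (3.73 − 1)/(3.73 + 1) = 2.73/4.73

|Γ| ≈ 0.577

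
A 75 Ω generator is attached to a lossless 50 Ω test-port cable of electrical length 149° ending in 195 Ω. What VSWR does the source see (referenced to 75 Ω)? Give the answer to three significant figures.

tan(βl) = -0.601
Z_in = Z_0·(Z_L + jZ_0·tanβl)/(Z_0 + jZ_L·tanβl) = 40.9 + j65.8 Ω
Γ_s = (Z_in − Z_s)/(Z_in + Z_s) = (-34.1 + j65.8)/(116 + j65.8), |Γ_s| = 0.556
VSWR = (1 + |Γ_s|)/(1 − |Γ_s|)

VSWR ≈ 3.5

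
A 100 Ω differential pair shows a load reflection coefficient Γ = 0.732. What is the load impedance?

Z_L ≈ 646 Ω

Z_L = Z_0·(1 + Γ)/(1 − Γ) = 100·(1.73)/(0.268)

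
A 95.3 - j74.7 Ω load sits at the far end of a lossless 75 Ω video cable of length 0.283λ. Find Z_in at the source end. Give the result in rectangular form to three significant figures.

Z_in ≈ 44.6 + j43.3 Ω

βl = 2π × 0.283 = 102°
tan(βl) = tan(102°) = -4.75
Z_in = Z_0·(Z_L + jZ_0·tanβl)/(Z_0 + jZ_L·tanβl)
     = 75·(95.3 − j431)/(-280 − j453)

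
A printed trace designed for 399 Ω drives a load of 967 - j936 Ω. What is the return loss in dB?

RL ≈ 3.59 dB

Γ = (568 − j936)/(1366 − j936), |Γ| = 0.661
RL = −20·log₁₀|Γ| = −20·log₁₀(0.661)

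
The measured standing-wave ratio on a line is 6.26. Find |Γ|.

|Γ| = (S − 1)/(S + 1) = (6.26 − 1)/(6.26 + 1) = 5.26/7.26

|Γ| ≈ 0.725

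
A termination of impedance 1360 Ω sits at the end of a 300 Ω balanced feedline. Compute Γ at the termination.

Γ = 0.639

Γ = (Z_L − Z_0)/(Z_L + Z_0) = (1360 − 300)/(1360 + 300) = 1060/1660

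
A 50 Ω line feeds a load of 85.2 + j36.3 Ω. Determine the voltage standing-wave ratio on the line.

Γ = (Z_L − Z_0)/(Z_L + Z_0) = (35.2 + j36.3)/(135.2 + j36.3)
|Γ| = 50.6/140 = 0.361
VSWR = (1 + |Γ|)/(1 − |Γ|) = 1.36/0.639

VSWR ≈ 2.13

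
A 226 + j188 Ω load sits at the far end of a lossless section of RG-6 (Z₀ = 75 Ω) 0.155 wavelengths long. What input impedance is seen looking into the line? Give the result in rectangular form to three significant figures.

Z_in ≈ 26.6 − j67.1 Ω

βl = 2π × 0.155 = 55.8°
tan(βl) = tan(55.8°) = 1.47
Z_in = Z_0·(Z_L + jZ_0·tanβl)/(Z_0 + jZ_L·tanβl)
     = 75·(226 + j298)/(-202 + j333)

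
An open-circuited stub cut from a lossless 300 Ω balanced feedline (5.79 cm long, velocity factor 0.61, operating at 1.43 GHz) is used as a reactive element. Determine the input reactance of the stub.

λ = v/f = 0.61·c / 1.43 GHz = 0.128 m
βl = 2π·l/λ = 2π × 0.452 = 163°
tan(βl) = -0.308
For an open-circuited stub, Z_in = −jZ_0·cot(βl) = −jZ_0/tan(βl)

X_in ≈ 974 Ω (inductive)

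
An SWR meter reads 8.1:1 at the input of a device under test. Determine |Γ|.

|Γ| ≈ 0.78

|Γ| = (S − 1)/(S + 1) = (8.1 − 1)/(8.1 + 1) = 7.1/9.1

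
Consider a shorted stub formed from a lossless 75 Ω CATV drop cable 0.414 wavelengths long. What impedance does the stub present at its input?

Z_in ≈ −j45 Ω

βl = 2π × 0.414 = 149°
tan(βl) = -0.6
For a shorted stub, Z_in = jZ_0·tan(βl)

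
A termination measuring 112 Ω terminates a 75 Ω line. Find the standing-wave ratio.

VSWR ≈ 1.49

For a purely resistive load, VSWR = R_L/Z_0 or Z_0/R_L (whichever > 1) = 112/75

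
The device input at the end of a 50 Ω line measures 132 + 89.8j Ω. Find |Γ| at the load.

|Γ| ≈ 0.599

Γ = (Z_L − Z_0)/(Z_L + Z_0) = (82 + j89.8)/(182 + j89.8)
|Γ| = 122/203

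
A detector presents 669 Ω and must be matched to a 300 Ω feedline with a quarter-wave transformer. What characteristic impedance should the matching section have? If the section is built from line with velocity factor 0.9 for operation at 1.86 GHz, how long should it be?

Z_qwt ≈ 448 Ω; length ≈ 3.63 cm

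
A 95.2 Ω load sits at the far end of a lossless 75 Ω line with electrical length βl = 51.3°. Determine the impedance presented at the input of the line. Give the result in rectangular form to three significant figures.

Z_in ≈ 69.4 − j16.3 Ω

tan(βl) = tan(51.3°) = 1.25
Z_in = Z_0·(Z_L + jZ_0·tanβl)/(Z_0 + jZ_L·tanβl)
     = 75·(95.2 + j93.6)/(75 + j119)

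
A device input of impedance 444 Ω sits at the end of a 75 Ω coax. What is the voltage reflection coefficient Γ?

Γ = (Z_L − Z_0)/(Z_L + Z_0) = (444 − 75)/(444 + 75) = 369/519

Γ = 0.711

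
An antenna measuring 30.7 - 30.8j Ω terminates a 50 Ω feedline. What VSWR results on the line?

VSWR ≈ 2.45

Γ = (Z_L − Z_0)/(Z_L + Z_0) = (-19.3 − j30.8)/(80.7 − j30.8)
|Γ| = 36.3/86.4 = 0.421
VSWR = (1 + |Γ|)/(1 − |Γ|) = 1.42/0.579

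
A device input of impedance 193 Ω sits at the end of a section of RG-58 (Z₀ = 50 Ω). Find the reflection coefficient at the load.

Γ = (Z_L − Z_0)/(Z_L + Z_0) = (193 − 50)/(193 + 50) = 143/243

Γ = 0.588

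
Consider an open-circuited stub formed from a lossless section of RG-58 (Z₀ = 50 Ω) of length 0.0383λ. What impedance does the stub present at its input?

Z_in ≈ −j204 Ω

βl = 2π × 0.0383 = 13.8°
tan(βl) = 0.245
For an open-circuited stub, Z_in = −jZ_0·cot(βl) = −jZ_0/tan(βl)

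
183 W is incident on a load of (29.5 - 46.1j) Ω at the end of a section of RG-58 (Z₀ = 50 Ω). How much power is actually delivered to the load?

P_delivered ≈ 128 W

|Γ| = |(-20.5 − j46.1)/(79.5 − j46.1)| = 0.549
|Γ|² = 0.301
P_refl = |Γ|²·P_inc = 55.2 W, P_del = (1 − |Γ|²)·P_inc = 128 W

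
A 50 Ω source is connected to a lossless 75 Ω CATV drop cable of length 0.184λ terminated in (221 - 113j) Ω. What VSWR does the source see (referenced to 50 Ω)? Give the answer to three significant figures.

βl = 2π × 0.184 = 66.2°
tan(βl) = 2.27
Z_in = Z_0·(Z_L + jZ_0·tanβl)/(Z_0 + jZ_L·tanβl) = 21.2 − j19 Ω
Γ_s = (Z_in − Z_s)/(Z_in + Z_s) = (-28.8 − j19)/(71.2 − j19), |Γ_s| = 0.469
VSWR = (1 + |Γ_s|)/(1 − |Γ_s|)

VSWR ≈ 2.77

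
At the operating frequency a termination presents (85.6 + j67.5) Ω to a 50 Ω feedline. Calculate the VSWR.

VSWR ≈ 3.03

Γ = (Z_L − Z_0)/(Z_L + Z_0) = (35.6 + j67.5)/(135.6 + j67.5)
|Γ| = 76.3/151 = 0.504
VSWR = (1 + |Γ|)/(1 − |Γ|) = 1.5/0.496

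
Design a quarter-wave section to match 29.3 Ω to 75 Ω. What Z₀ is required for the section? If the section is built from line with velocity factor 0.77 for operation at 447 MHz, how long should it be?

Z_qwt ≈ 46.9 Ω; length ≈ 12.9 cm

Z_qwt = √(Z_0·R_L) = √(75 × 29.3) = √2198
λ = 0.77·c/f = 0.517 m, so l = λ/4 = 0.129 m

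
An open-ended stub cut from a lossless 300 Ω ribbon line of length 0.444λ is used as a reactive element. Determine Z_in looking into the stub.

βl = 2π × 0.444 = 160°
tan(βl) = -0.367
For an open-ended stub, Z_in = −jZ_0·cot(βl) = −jZ_0/tan(βl)

Z_in ≈ +j817 Ω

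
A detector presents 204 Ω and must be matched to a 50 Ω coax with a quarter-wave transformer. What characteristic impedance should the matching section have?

Z_qwt ≈ 101 Ω

Z_qwt = √(Z_0·R_L) = √(50 × 204) = √10200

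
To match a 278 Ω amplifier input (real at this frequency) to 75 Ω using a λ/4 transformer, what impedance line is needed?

Z_qwt = √(Z_0·R_L) = √(75 × 278) = √20850

Z_qwt ≈ 144 Ω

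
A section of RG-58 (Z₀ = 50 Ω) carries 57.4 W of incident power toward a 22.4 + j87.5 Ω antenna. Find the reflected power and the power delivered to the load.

|Γ| = |(-27.6 + j87.5)/(72.4 + j87.5)| = 0.808
|Γ|² = 0.653
P_refl = |Γ|²·P_inc = 37.5 W, P_del = (1 − |Γ|²)·P_inc = 19.9 W

P_reflected ≈ 37.5 W; P_delivered ≈ 19.9 W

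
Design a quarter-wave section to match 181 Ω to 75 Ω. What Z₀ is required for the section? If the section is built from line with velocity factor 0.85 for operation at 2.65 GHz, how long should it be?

Z_qwt ≈ 117 Ω; length ≈ 2.41 cm

Z_qwt = √(Z_0·R_L) = √(75 × 181) = √13580
λ = 0.85·c/f = 0.0962 m, so l = λ/4 = 0.0241 m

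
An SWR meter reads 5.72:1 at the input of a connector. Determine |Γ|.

|Γ| ≈ 0.702

|Γ| = (S − 1)/(S + 1) = (5.72 − 1)/(5.72 + 1) = 4.72/6.72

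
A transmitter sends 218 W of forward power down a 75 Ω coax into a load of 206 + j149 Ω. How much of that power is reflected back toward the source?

|Γ| = |(131 + j149)/(281 + j149)| = 0.624
|Γ|² = 0.389
P_refl = |Γ|²·P_inc = 84.8 W, P_del = (1 − |Γ|²)·P_inc = 133 W

P_reflected ≈ 84.8 W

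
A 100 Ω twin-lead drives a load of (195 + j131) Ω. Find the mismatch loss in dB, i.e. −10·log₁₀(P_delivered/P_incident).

Γ = (95 + j131)/(295 + j131), |Γ| = 0.501
|Γ|² = 0.251, so P_del/P_inc = 1 − |Γ|² = 0.749
ML = −10·log₁₀(1 − |Γ|²)

mismatch loss ≈ 1.26 dB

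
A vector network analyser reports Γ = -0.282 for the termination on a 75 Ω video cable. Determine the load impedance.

Z_L ≈ 42 Ω

Z_L = Z_0·(1 + Γ)/(1 − Γ) = 75·(0.718)/(1.28)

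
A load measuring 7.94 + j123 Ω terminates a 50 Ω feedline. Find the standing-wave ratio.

Γ = (Z_L − Z_0)/(Z_L + Z_0) = (-42.06 + j123)/(57.94 + j123)
|Γ| = 130/136 = 0.956
VSWR = (1 + |Γ|)/(1 − |Γ|) = 1.96/0.0439

VSWR ≈ 44.5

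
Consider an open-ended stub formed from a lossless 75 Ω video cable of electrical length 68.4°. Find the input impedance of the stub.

Z_in ≈ −j29.7 Ω

tan(βl) = 2.53
For an open-ended stub, Z_in = −jZ_0·cot(βl) = −jZ_0/tan(βl)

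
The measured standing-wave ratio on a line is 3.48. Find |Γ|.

|Γ| ≈ 0.554

|Γ| = (S − 1)/(S + 1) = (3.48 − 1)/(3.48 + 1) = 2.48/4.48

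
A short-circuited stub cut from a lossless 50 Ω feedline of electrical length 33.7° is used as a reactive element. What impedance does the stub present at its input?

Z_in ≈ +j33.3 Ω

tan(βl) = 0.667
For a short-circuited stub, Z_in = jZ_0·tan(βl)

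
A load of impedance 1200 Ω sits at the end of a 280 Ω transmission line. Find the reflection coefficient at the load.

Γ = (Z_L − Z_0)/(Z_L + Z_0) = (1200 − 280)/(1200 + 280) = 920/1480

Γ = 0.622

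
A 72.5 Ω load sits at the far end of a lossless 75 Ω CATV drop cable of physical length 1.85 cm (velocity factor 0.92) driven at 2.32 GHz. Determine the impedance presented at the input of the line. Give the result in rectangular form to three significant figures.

λ = v/f = 0.92·c / 2.32 GHz = 0.119 m
βl = 2π·l/λ = 2π × 0.156 = 56°
tan(βl) = tan(56°) = 1.48
Z_in = Z_0·(Z_L + jZ_0·tanβl)/(Z_0 + jZ_L·tanβl)
     = 75·(72.5 + j111)/(75 + j107)

Z_in ≈ 75.9 + j2.39 Ω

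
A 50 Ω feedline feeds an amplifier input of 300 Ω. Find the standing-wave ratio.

VSWR ≈ 6

Γ = (300 − 50)/(300 + 50) = 0.714
VSWR = (1 + 0.714)/(1 − 0.714)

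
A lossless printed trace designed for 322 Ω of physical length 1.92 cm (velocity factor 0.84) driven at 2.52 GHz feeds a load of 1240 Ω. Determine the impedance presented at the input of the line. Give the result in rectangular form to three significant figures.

λ = v/f = 0.84·c / 2.52 GHz = 0.1 m
βl = 2π·l/λ = 2π × 0.192 = 69.1°
tan(βl) = tan(69.1°) = 2.62
Z_in = Z_0·(Z_L + jZ_0·tanβl)/(Z_0 + jZ_L·tanβl)
     = 322·(1240 + j844)/(322 + j3250)

Z_in ≈ 94.9 − j113 Ω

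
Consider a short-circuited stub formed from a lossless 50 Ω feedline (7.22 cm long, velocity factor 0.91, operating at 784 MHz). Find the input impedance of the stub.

Z_in ≈ +j182 Ω

λ = v/f = 0.91·c / 784 MHz = 0.348 m
βl = 2π·l/λ = 2π × 0.207 = 74.6°
tan(βl) = 3.64
For a short-circuited stub, Z_in = jZ_0·tan(βl)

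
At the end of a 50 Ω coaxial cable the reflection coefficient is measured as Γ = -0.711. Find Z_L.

Z_L = Z_0·(1 + Γ)/(1 − Γ) = 50·(0.289)/(1.71)

Z_L ≈ 8.45 Ω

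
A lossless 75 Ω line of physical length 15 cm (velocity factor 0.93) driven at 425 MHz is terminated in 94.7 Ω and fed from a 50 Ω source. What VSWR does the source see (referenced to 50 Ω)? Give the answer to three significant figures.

λ = v/f = 0.93·c / 425 MHz = 0.656 m
βl = 2π·l/λ = 2π × 0.228 = 82.3°
tan(βl) = 7.36
Z_in = Z_0·(Z_L + jZ_0·tanβl)/(Z_0 + jZ_L·tanβl) = 59.8 − j3.76 Ω
Γ_s = (Z_in − Z_s)/(Z_in + Z_s) = (9.8 − j3.76)/(110 − j3.76), |Γ_s| = 0.0956
VSWR = (1 + |Γ_s|)/(1 − |Γ_s|)

VSWR ≈ 1.21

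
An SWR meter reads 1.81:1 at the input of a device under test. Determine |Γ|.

|Γ| ≈ 0.288

|Γ| = (S − 1)/(S + 1) = (1.81 − 1)/(1.81 + 1) = 0.81/2.81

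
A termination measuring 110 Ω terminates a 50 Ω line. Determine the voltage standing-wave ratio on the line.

VSWR ≈ 2.2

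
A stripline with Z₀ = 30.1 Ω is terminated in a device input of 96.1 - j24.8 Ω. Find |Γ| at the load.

Γ = (Z_L − Z_0)/(Z_L + Z_0) = (66 − j24.8)/(126.2 − j24.8)
|Γ| = 70.5/129

|Γ| ≈ 0.548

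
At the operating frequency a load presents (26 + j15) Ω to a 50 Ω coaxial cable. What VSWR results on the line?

Γ = (Z_L − Z_0)/(Z_L + Z_0) = (-24 + j15)/(76 + j15)
|Γ| = 28.3/77.5 = 0.365
VSWR = (1 + |Γ|)/(1 − |Γ|) = 1.37/0.635

VSWR ≈ 2.15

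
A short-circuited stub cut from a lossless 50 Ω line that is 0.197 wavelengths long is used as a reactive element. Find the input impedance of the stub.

Z_in ≈ +j145 Ω

βl = 2π × 0.197 = 70.9°
tan(βl) = 2.89
For a short-circuited stub, Z_in = jZ_0·tan(βl)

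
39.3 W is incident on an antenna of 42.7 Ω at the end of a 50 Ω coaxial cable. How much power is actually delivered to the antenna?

Γ = (42.7 − 50)/(42.7 + 50) = -0.0787
|Γ|² = 0.0062
P_refl = |Γ|²·P_inc = 0.244 W, P_del = (1 − |Γ|²)·P_inc = 39.1 W

P_delivered ≈ 39.1 W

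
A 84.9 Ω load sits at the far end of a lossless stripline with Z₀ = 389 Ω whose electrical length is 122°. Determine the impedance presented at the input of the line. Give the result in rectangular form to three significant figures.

Z_in ≈ 269 − j528 Ω

tan(βl) = tan(122°) = -1.6
Z_in = Z_0·(Z_L + jZ_0·tanβl)/(Z_0 + jZ_L·tanβl)
     = 389·(84.9 − j623)/(389 − j136)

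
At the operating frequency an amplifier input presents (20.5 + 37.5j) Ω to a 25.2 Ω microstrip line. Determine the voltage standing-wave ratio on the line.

Γ = (Z_L − Z_0)/(Z_L + Z_0) = (-4.7 + j37.5)/(45.7 + j37.5)
|Γ| = 37.8/59.1 = 0.639
VSWR = (1 + |Γ|)/(1 − |Γ|) = 1.64/0.361

VSWR ≈ 4.54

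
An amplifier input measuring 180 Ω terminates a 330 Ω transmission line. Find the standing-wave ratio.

Γ = (180 − 330)/(180 + 330) = -0.294
VSWR = (1 + 0.294)/(1 − 0.294)

VSWR ≈ 1.83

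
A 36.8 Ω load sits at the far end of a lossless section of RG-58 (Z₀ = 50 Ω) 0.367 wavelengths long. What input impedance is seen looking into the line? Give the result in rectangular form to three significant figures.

Z_in ≈ 49.2 − j15.2 Ω

βl = 2π × 0.367 = 132°
tan(βl) = tan(132°) = -1.11
Z_in = Z_0·(Z_L + jZ_0·tanβl)/(Z_0 + jZ_L·tanβl)
     = 50·(36.8 − j55.3)/(50 − j40.7)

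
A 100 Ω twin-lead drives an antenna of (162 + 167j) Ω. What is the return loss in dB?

Γ = (62 + j167)/(262 + j167), |Γ| = 0.573
RL = −20·log₁₀|Γ| = −20·log₁₀(0.573)

RL ≈ 4.83 dB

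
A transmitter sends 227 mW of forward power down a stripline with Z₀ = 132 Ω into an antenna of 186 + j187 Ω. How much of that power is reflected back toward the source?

P_reflected ≈ 63.2 mW

|Γ| = |(54 + j187)/(318 + j187)| = 0.528
|Γ|² = 0.278
P_refl = |Γ|²·P_inc = 63.2 mW, P_del = (1 − |Γ|²)·P_inc = 164 mW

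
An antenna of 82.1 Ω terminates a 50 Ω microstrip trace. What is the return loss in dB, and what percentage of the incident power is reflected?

Γ = (82.1 − 50)/(82.1 + 50) = 0.243
RL = −20·log₁₀(0.243) = 12.3 dB
P_refl/P_inc = |Γ|² = 0.059

RL ≈ 12.3 dB; 5.9% of incident power reflected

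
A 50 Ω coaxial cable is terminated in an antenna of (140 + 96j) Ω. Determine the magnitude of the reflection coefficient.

Γ = (Z_L − Z_0)/(Z_L + Z_0) = (90 + j96)/(190 + j96)
|Γ| = 132/213

|Γ| ≈ 0.618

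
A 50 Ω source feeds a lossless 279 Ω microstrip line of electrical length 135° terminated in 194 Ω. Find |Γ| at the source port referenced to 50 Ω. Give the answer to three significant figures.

tan(βl) = -1
Z_in = Z_0·(Z_L + jZ_0·tanβl)/(Z_0 + jZ_L·tanβl) = 262 − j97.1 Ω
Γ_s = (Z_in − Z_s)/(Z_in + Z_s) = (212 − j97.1)/(312 − j97.1), |Γ_s| = 0.713

|Γ| ≈ 0.713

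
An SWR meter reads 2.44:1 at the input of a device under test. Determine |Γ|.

|Γ| = (S − 1)/(S + 1) = (2.44 − 1)/(2.44 + 1) = 1.44/3.44

|Γ| ≈ 0.419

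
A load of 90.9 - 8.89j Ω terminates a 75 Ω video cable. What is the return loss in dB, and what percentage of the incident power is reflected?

Γ = (15.9 − j8.89)/(165.9 − j8.89), |Γ| = 0.11
RL = −20·log₁₀(0.11) = 19.2 dB
P_refl/P_inc = |Γ|² = 0.012

RL ≈ 19.2 dB; 1.2% of incident power reflected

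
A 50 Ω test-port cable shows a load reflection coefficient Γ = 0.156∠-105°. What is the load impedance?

Z_L = Z_0·(1 + Γ)/(1 − Γ) = 50·(0.96 − j0.151)/(1.04 + j0.151)

Z_L ≈ 44.1 − j13.6 Ω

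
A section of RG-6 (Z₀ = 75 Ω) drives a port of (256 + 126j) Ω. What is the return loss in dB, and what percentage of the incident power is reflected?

RL ≈ 4.11 dB; 38.8% of incident power reflected

Γ = (181 + j126)/(331 + j126), |Γ| = 0.623
RL = −20·log₁₀(0.623) = 4.11 dB
P_refl/P_inc = |Γ|² = 0.388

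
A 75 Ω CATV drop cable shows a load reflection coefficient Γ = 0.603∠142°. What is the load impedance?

Z_L = Z_0·(1 + Γ)/(1 − Γ) = 75·(0.525 + j0.371)/(1.48 − j0.371)

Z_L ≈ 20.6 + j24.1 Ω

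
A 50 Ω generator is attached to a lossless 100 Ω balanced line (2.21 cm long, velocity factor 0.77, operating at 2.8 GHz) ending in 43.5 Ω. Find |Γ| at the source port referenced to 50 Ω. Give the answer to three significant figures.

λ = v/f = 0.77·c / 2.8 GHz = 0.0825 m
βl = 2π·l/λ = 2π × 0.268 = 96.4°
tan(βl) = -8.86
Z_in = Z_0·(Z_L + jZ_0·tanβl)/(Z_0 + jZ_L·tanβl) = 218 − j45.3 Ω
Γ_s = (Z_in − Z_s)/(Z_in + Z_s) = (168 − j45.3)/(268 − j45.3), |Γ_s| = 0.64

|Γ| ≈ 0.64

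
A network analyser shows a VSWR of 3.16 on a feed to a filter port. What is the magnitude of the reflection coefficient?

|Γ| = (S − 1)/(S + 1) = (3.16 − 1)/(3.16 + 1) = 2.16/4.16

|Γ| ≈ 0.519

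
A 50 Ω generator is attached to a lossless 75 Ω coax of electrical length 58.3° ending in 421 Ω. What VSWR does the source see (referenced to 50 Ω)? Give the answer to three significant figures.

VSWR ≈ 5.06

tan(βl) = 1.62
Z_in = Z_0·(Z_L + jZ_0·tanβl)/(Z_0 + jZ_L·tanβl) = 18.2 − j44.3 Ω
Γ_s = (Z_in − Z_s)/(Z_in + Z_s) = (-31.8 − j44.3)/(68.2 − j44.3), |Γ_s| = 0.67
VSWR = (1 + |Γ_s|)/(1 − |Γ_s|)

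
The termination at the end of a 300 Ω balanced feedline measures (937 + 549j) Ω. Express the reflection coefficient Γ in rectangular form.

Γ ≈ 0.595 + j0.18

Γ = (Z_L − Z_0)/(Z_L + Z_0) = (637 + j549)/(1237 + j549)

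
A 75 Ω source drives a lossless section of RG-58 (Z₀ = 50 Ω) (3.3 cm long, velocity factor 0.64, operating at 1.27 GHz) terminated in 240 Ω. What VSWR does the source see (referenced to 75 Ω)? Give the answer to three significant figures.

λ = v/f = 0.64·c / 1.27 GHz = 0.151 m
βl = 2π·l/λ = 2π × 0.218 = 78.6°
tan(βl) = 4.95
Z_in = Z_0·(Z_L + jZ_0·tanβl)/(Z_0 + jZ_L·tanβl) = 10.8 − j9.64 Ω
Γ_s = (Z_in − Z_s)/(Z_in + Z_s) = (-64.2 − j9.64)/(85.8 − j9.64), |Γ_s| = 0.751
VSWR = (1 + |Γ_s|)/(1 − |Γ_s|)

VSWR ≈ 7.05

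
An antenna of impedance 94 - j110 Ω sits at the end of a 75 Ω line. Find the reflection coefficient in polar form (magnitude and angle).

Γ = (Z_L − Z_0)/(Z_L + Z_0) = (19 − j110)/(169 − j110)
|Γ| = 112/202 = 0.554

Γ ≈ 0.554 ∠ -47.1°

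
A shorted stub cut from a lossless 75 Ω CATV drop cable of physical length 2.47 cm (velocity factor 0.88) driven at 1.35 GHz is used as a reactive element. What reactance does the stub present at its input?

λ = v/f = 0.88·c / 1.35 GHz = 0.196 m
βl = 2π·l/λ = 2π × 0.126 = 45.5°
tan(βl) = 1.02
For a shorted stub, Z_in = jZ_0·tan(βl)

X_in ≈ 76.2 Ω (inductive)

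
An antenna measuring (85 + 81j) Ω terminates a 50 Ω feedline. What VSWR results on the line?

Γ = (Z_L − Z_0)/(Z_L + Z_0) = (35 + j81)/(135 + j81)
|Γ| = 88.2/157 = 0.56
VSWR = (1 + |Γ|)/(1 − |Γ|) = 1.56/0.44

VSWR ≈ 3.55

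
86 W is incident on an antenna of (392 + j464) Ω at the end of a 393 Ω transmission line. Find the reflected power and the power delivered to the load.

P_reflected ≈ 22.3 W; P_delivered ≈ 63.7 W

|Γ| = |(-1 + j464)/(785 + j464)| = 0.509
|Γ|² = 0.259
P_refl = |Γ|²·P_inc = 22.3 W, P_del = (1 − |Γ|²)·P_inc = 63.7 W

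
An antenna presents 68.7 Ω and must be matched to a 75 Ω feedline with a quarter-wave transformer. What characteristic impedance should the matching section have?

Z_qwt ≈ 71.8 Ω

Z_qwt = √(Z_0·R_L) = √(75 × 68.7) = √5152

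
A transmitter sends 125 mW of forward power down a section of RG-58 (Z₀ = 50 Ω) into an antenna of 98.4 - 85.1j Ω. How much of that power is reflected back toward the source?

|Γ| = |(48.4 − j85.1)/(148.4 − j85.1)| = 0.572
|Γ|² = 0.328
P_refl = |Γ|²·P_inc = 40.9 mW, P_del = (1 − |Γ|²)·P_inc = 84.1 mW

P_reflected ≈ 40.9 mW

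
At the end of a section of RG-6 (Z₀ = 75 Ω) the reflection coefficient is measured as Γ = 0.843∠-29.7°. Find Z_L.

Z_L = Z_0·(1 + Γ)/(1 − Γ) = 75·(1.73 − j0.418)/(0.268 + j0.418)

Z_L ≈ 88.2 − j255 Ω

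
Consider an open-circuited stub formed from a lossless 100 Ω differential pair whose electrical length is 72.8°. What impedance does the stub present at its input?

Z_in ≈ −j31 Ω

tan(βl) = 3.23
For an open-circuited stub, Z_in = −jZ_0·cot(βl) = −jZ_0/tan(βl)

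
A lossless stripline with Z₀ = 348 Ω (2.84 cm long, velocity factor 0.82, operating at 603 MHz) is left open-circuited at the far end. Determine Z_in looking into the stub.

Z_in ≈ −j744 Ω

λ = v/f = 0.82·c / 603 MHz = 0.408 m
βl = 2π·l/λ = 2π × 0.0696 = 25.1°
tan(βl) = 0.468
For an open-circuited stub, Z_in = −jZ_0·cot(βl) = −jZ_0/tan(βl)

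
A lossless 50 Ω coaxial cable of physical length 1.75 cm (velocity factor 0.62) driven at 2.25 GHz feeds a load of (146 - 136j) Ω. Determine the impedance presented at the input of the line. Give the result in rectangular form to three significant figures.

λ = v/f = 0.62·c / 2.25 GHz = 0.0827 m
βl = 2π·l/λ = 2π × 0.212 = 76.2°
tan(βl) = tan(76.2°) = 4.07
Z_in = Z_0·(Z_L + jZ_0·tanβl)/(Z_0 + jZ_L·tanβl)
     = 50·(146 + j67.7)/(604 + j595)

Z_in ≈ 8.94 − j3.2 Ω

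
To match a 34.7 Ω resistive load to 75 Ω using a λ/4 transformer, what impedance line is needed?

Z_qwt ≈ 51 Ω

Z_qwt = √(Z_0·R_L) = √(75 × 34.7) = √2602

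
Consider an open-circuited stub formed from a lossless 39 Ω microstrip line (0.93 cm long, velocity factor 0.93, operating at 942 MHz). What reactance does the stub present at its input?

X_in ≈ -195 Ω (capacitive)

λ = v/f = 0.93·c / 942 MHz = 0.296 m
βl = 2π·l/λ = 2π × 0.0314 = 11.3°
tan(βl) = 0.2
For an open-circuited stub, Z_in = −jZ_0·cot(βl) = −jZ_0/tan(βl)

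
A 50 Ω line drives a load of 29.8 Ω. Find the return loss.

Γ = (29.8 − 50)/(29.8 + 50) = -0.253
RL = −20·log₁₀|Γ| = −20·log₁₀(0.253)

RL ≈ 11.9 dB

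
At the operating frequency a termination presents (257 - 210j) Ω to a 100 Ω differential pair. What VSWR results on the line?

Γ = (Z_L − Z_0)/(Z_L + Z_0) = (157 − j210)/(357 − j210)
|Γ| = 262/414 = 0.633
VSWR = (1 + |Γ|)/(1 − |Γ|) = 1.63/0.367

VSWR ≈ 4.45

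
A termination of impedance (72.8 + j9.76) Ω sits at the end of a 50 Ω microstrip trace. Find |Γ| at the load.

|Γ| ≈ 0.201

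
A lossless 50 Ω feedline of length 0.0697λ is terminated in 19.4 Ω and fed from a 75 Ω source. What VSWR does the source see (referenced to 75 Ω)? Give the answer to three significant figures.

βl = 2π × 0.0697 = 25.1°
tan(βl) = 0.468
Z_in = Z_0·(Z_L + jZ_0·tanβl)/(Z_0 + jZ_L·tanβl) = 22.9 + j19.3 Ω
Γ_s = (Z_in − Z_s)/(Z_in + Z_s) = (-52.1 + j19.3)/(97.9 + j19.3), |Γ_s| = 0.557
VSWR = (1 + |Γ_s|)/(1 − |Γ_s|)

VSWR ≈ 3.51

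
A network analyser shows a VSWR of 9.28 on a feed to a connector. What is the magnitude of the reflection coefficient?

|Γ| ≈ 0.805

|Γ| = (S − 1)/(S + 1) = (9.28 − 1)/(9.28 + 1) = 8.28/10.3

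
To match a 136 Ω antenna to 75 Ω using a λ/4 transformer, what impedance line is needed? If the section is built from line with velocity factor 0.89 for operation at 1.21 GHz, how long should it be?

Z_qwt ≈ 101 Ω; length ≈ 5.52 cm

Z_qwt = √(Z_0·R_L) = √(75 × 136) = √10200
λ = 0.89·c/f = 0.221 m, so l = λ/4 = 0.0552 m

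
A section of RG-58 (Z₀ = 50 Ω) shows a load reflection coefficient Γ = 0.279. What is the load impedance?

Z_L ≈ 88.7 Ω

Z_L = Z_0·(1 + Γ)/(1 − Γ) = 50·(1.28)/(0.721)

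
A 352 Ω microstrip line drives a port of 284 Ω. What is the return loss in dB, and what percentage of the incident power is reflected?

RL ≈ 19.4 dB; 1.14% of incident power reflected

Γ = (284 − 352)/(284 + 352) = -0.107
RL = −20·log₁₀(0.107) = 19.4 dB
P_refl/P_inc = |Γ|² = 0.0114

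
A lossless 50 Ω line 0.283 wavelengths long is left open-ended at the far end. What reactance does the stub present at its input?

X_in ≈ 10.5 Ω (inductive)

βl = 2π × 0.283 = 102°
tan(βl) = -4.75
For an open-ended stub, Z_in = −jZ_0·cot(βl) = −jZ_0/tan(βl)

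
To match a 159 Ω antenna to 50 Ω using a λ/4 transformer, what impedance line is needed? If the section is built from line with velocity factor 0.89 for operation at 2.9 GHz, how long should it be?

Z_qwt = √(Z_0·R_L) = √(50 × 159) = √7950
λ = 0.89·c/f = 0.0921 m, so l = λ/4 = 0.023 m

Z_qwt ≈ 89.2 Ω; length ≈ 2.3 cm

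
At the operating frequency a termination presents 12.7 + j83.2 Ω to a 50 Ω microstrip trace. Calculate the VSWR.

Γ = (Z_L − Z_0)/(Z_L + Z_0) = (-37.3 + j83.2)/(62.7 + j83.2)
|Γ| = 91.2/104 = 0.875
VSWR = (1 + |Γ|)/(1 − |Γ|) = 1.88/0.125

VSWR ≈ 15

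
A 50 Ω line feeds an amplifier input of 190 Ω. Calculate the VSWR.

VSWR ≈ 3.8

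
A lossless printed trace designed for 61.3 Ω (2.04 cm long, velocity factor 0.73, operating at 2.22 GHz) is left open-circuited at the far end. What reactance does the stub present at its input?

X_in ≈ -17.1 Ω (capacitive)

λ = v/f = 0.73·c / 2.22 GHz = 0.0986 m
βl = 2π·l/λ = 2π × 0.207 = 74.4°
tan(βl) = 3.59
For an open-circuited stub, Z_in = −jZ_0·cot(βl) = −jZ_0/tan(βl)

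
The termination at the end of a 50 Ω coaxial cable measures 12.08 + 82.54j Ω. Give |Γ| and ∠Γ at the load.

Γ = (Z_L − Z_0)/(Z_L + Z_0) = (-37.92 + j82.54)/(62.08 + j82.54)
|Γ| = 90.8/103 = 0.879

Γ ≈ 0.879 ∠ 61.6°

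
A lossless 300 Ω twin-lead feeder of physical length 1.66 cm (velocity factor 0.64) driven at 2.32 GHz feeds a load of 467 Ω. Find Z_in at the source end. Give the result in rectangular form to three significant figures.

λ = v/f = 0.64·c / 2.32 GHz = 0.0828 m
βl = 2π·l/λ = 2π × 0.201 = 72.2°
tan(βl) = tan(72.2°) = 3.12
Z_in = Z_0·(Z_L + jZ_0·tanβl)/(Z_0 + jZ_L·tanβl)
     = 300·(467 + j935)/(300 + j1460)

Z_in ≈ 204 − j54.2 Ω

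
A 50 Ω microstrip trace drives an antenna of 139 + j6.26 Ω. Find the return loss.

Γ = (89 + j6.26)/(189 + j6.26), |Γ| = 0.472
RL = −20·log₁₀|Γ| = −20·log₁₀(0.472)

RL ≈ 6.52 dB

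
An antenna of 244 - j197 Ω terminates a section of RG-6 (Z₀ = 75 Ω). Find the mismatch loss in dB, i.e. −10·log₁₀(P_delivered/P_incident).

Γ = (169 − j197)/(319 − j197), |Γ| = 0.692
|Γ|² = 0.479, so P_del/P_inc = 1 − |Γ|² = 0.521
ML = −10·log₁₀(1 − |Γ|²)

mismatch loss ≈ 2.83 dB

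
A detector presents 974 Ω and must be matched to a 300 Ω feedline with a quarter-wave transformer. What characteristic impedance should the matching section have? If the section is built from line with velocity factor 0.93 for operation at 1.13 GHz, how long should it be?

Z_qwt ≈ 541 Ω; length ≈ 6.17 cm

Z_qwt = √(Z_0·R_L) = √(300 × 974) = √292200
λ = 0.93·c/f = 0.247 m, so l = λ/4 = 0.0617 m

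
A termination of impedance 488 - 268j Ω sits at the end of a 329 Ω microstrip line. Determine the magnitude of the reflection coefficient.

|Γ| ≈ 0.362

Γ = (Z_L − Z_0)/(Z_L + Z_0) = (159 − j268)/(817 − j268)
|Γ| = 312/860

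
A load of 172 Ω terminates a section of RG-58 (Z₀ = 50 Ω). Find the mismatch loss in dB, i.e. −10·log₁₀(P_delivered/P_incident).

Γ = (172 − 50)/(172 + 50) = 0.55
|Γ|² = 0.302, so P_del/P_inc = 1 − |Γ|² = 0.698
ML = −10·log₁₀(1 − |Γ|²)

mismatch loss ≈ 1.56 dB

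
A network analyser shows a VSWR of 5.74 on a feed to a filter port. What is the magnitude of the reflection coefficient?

|Γ| = (S − 1)/(S + 1) = (5.74 − 1)/(5.74 + 1) = 4.74/6.74

|Γ| ≈ 0.703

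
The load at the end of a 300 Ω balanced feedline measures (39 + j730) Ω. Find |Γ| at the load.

Γ = (Z_L − Z_0)/(Z_L + Z_0) = (-261 + j730)/(339 + j730)
|Γ| = 775/805

|Γ| ≈ 0.963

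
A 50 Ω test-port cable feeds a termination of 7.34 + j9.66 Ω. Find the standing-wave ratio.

VSWR ≈ 7.07

Γ = (Z_L − Z_0)/(Z_L + Z_0) = (-42.66 + j9.66)/(57.34 + j9.66)
|Γ| = 43.7/58.1 = 0.752
VSWR = (1 + |Γ|)/(1 − |Γ|) = 1.75/0.248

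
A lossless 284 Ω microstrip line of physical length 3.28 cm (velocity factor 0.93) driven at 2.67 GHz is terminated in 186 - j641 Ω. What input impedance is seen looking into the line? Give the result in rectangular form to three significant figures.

Z_in ≈ 58 + j283 Ω

λ = v/f = 0.93·c / 2.67 GHz = 0.104 m
βl = 2π·l/λ = 2π × 0.314 = 113°
tan(βl) = tan(113°) = -2.36
Z_in = Z_0·(Z_L + jZ_0·tanβl)/(Z_0 + jZ_L·tanβl)
     = 284·(186 − j1310)/(-1230 − j438)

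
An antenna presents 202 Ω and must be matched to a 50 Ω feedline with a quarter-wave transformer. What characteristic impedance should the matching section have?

Z_qwt = √(Z_0·R_L) = √(50 × 202) = √10100

Z_qwt ≈ 100 Ω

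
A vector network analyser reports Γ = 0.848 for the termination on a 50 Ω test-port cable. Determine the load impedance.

Z_L ≈ 608 Ω

Z_L = Z_0·(1 + Γ)/(1 − Γ) = 50·(1.85)/(0.152)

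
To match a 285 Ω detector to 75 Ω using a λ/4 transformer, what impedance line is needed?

Z_qwt ≈ 146 Ω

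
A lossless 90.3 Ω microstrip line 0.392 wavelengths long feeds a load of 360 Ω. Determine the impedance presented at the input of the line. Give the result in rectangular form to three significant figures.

βl = 2π × 0.392 = 141°
tan(βl) = tan(141°) = -0.806
Z_in = Z_0·(Z_L + jZ_0·tanβl)/(Z_0 + jZ_L·tanβl)
     = 90.3·(360 − j72.8)/(90.3 − j290)

Z_in ≈ 52.4 + j95.7 Ω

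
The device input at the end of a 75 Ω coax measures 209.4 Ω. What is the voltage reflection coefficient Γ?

Γ = (Z_L − Z_0)/(Z_L + Z_0) = (209.4 − 75)/(209.4 + 75) = 134.4/284.4

Γ = 0.473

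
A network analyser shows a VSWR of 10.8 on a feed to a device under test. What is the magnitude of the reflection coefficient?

|Γ| ≈ 0.831

|Γ| = (S − 1)/(S + 1) = (10.8 − 1)/(10.8 + 1) = 9.8/11.8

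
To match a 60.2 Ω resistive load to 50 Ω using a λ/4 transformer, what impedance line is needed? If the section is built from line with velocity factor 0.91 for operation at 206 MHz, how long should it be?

Z_qwt ≈ 54.9 Ω; length ≈ 33.1 cm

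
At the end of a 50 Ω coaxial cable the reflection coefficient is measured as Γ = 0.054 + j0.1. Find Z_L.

Z_L = Z_0·(1 + Γ)/(1 − Γ) = 50·(1.05 + j0.1)/(0.946 − j0.1)

Z_L ≈ 54.5 + j11.1 Ω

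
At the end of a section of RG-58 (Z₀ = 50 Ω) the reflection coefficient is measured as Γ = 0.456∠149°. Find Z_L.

Z_L = Z_0·(1 + Γ)/(1 − Γ) = 50·(0.609 + j0.235)/(1.39 − j0.235)

Z_L ≈ 19.9 + j11.8 Ω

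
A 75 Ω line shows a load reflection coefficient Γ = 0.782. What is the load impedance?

Z_L = Z_0·(1 + Γ)/(1 − Γ) = 75·(1.78)/(0.218)

Z_L ≈ 613 Ω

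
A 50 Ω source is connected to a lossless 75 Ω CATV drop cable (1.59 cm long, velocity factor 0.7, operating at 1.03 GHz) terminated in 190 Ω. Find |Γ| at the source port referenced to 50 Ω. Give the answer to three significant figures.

|Γ| ≈ 0.543

λ = v/f = 0.7·c / 1.03 GHz = 0.204 m
βl = 2π·l/λ = 2π × 0.078 = 28.1°
tan(βl) = 0.533
Z_in = Z_0·(Z_L + jZ_0·tanβl)/(Z_0 + jZ_L·tanβl) = 86.4 − j76.7 Ω
Γ_s = (Z_in − Z_s)/(Z_in + Z_s) = (36.4 − j76.7)/(136 − j76.7), |Γ_s| = 0.543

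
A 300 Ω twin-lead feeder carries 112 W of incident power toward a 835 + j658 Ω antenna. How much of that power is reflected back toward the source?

|Γ| = |(535 + j658)/(1135 + j658)| = 0.646
|Γ|² = 0.418
P_refl = |Γ|²·P_inc = 46.8 W, P_del = (1 − |Γ|²)·P_inc = 65.2 W

P_reflected ≈ 46.8 W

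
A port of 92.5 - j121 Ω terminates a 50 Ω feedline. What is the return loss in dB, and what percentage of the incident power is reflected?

RL ≈ 3.27 dB; 47.1% of incident power reflected

Γ = (42.5 − j121)/(142.5 − j121), |Γ| = 0.686
RL = −20·log₁₀(0.686) = 3.27 dB
P_refl/P_inc = |Γ|² = 0.471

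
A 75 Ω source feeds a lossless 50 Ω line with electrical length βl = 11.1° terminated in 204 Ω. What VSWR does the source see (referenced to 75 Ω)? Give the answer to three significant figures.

tan(βl) = 0.196
Z_in = Z_0·(Z_L + jZ_0·tanβl)/(Z_0 + jZ_L·tanβl) = 129 − j93.5 Ω
Γ_s = (Z_in − Z_s)/(Z_in + Z_s) = (54.1 − j93.5)/(204 − j93.5), |Γ_s| = 0.481
VSWR = (1 + |Γ_s|)/(1 − |Γ_s|)

VSWR ≈ 2.86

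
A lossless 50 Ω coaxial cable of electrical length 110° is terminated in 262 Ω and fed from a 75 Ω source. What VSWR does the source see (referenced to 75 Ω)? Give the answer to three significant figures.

tan(βl) = -2.75
Z_in = Z_0·(Z_L + jZ_0·tanβl)/(Z_0 + jZ_L·tanβl) = 10.8 + j17.5 Ω
Γ_s = (Z_in − Z_s)/(Z_in + Z_s) = (-64.2 + j17.5)/(85.8 + j17.5), |Γ_s| = 0.761
VSWR = (1 + |Γ_s|)/(1 − |Γ_s|)

VSWR ≈ 7.36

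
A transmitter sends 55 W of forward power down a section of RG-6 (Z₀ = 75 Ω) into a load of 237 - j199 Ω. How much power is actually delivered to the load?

|Γ| = |(162 − j199)/(312 − j199)| = 0.693
|Γ|² = 0.481
P_refl = |Γ|²·P_inc = 26.4 W, P_del = (1 − |Γ|²)·P_inc = 28.6 W

P_delivered ≈ 28.6 W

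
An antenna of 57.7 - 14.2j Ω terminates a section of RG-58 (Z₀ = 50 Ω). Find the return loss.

RL ≈ 16.6 dB

Γ = (7.7 − j14.2)/(107.7 − j14.2), |Γ| = 0.149
RL = −20·log₁₀|Γ| = −20·log₁₀(0.149)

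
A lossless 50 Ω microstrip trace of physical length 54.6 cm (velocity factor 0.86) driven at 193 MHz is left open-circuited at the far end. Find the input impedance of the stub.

Z_in ≈ +j77.1 Ω

λ = v/f = 0.86·c / 193 MHz = 1.34 m
βl = 2π·l/λ = 2π × 0.408 = 147°
tan(βl) = -0.648
For an open-circuited stub, Z_in = −jZ_0·cot(βl) = −jZ_0/tan(βl)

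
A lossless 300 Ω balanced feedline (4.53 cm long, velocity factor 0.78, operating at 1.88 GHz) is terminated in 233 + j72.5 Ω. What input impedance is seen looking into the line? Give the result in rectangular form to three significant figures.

λ = v/f = 0.78·c / 1.88 GHz = 0.124 m
βl = 2π·l/λ = 2π × 0.364 = 131°
tan(βl) = tan(131°) = -1.15
Z_in = Z_0·(Z_L + jZ_0·tanβl)/(Z_0 + jZ_L·tanβl)
     = 300·(233 − j272)/(383 − j268)

Z_in ≈ 223 − j57.6 Ω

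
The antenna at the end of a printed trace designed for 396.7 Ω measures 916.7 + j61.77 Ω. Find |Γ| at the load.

|Γ| ≈ 0.398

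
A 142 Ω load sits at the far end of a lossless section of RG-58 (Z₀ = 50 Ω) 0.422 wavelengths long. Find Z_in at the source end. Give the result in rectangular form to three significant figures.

βl = 2π × 0.422 = 152°
tan(βl) = tan(152°) = -0.534
Z_in = Z_0·(Z_L + jZ_0·tanβl)/(Z_0 + jZ_L·tanβl)
     = 50·(142 − j26.7)/(50 − j75.8)

Z_in ≈ 55.4 + j57.2 Ω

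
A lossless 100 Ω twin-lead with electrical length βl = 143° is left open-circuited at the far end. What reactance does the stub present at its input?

X_in ≈ 133 Ω (inductive)

tan(βl) = -0.754
For an open-circuited stub, Z_in = −jZ_0·cot(βl) = −jZ_0/tan(βl)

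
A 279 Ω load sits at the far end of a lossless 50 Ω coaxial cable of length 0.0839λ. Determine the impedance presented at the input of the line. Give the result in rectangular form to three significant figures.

βl = 2π × 0.0839 = 30.2°
tan(βl) = tan(30.2°) = 0.582
Z_in = Z_0·(Z_L + jZ_0·tanβl)/(Z_0 + jZ_L·tanβl)
     = 50·(279 + j29.1)/(50 + j162)

Z_in ≈ 32.3 − j75.9 Ω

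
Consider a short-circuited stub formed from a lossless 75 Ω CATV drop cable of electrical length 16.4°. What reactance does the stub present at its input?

X_in ≈ 22.1 Ω (inductive)

tan(βl) = 0.294
For a short-circuited stub, Z_in = jZ_0·tan(βl)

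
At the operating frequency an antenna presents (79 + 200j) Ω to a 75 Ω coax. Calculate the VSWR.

VSWR ≈ 8.64

Γ = (Z_L − Z_0)/(Z_L + Z_0) = (4 + j200)/(154 + j200)
|Γ| = 200/252 = 0.792
VSWR = (1 + |Γ|)/(1 − |Γ|) = 1.79/0.208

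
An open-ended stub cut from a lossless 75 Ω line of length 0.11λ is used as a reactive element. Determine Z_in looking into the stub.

Z_in ≈ −j90.7 Ω

βl = 2π × 0.11 = 39.6°
tan(βl) = 0.827
For an open-ended stub, Z_in = −jZ_0·cot(βl) = −jZ_0/tan(βl)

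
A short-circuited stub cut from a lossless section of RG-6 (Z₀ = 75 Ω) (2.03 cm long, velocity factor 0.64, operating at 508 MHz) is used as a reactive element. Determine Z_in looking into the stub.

Z_in ≈ +j26.3 Ω

λ = v/f = 0.64·c / 508 MHz = 0.378 m
βl = 2π·l/λ = 2π × 0.0537 = 19.3°
tan(βl) = 0.351
For a short-circuited stub, Z_in = jZ_0·tan(βl)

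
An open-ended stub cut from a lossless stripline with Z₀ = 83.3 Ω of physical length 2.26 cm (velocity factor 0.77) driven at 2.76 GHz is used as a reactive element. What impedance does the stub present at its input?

λ = v/f = 0.77·c / 2.76 GHz = 0.0837 m
βl = 2π·l/λ = 2π × 0.27 = 97.2°
tan(βl) = -7.91
For an open-ended stub, Z_in = −jZ_0·cot(βl) = −jZ_0/tan(βl)

Z_in ≈ +j10.5 Ω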